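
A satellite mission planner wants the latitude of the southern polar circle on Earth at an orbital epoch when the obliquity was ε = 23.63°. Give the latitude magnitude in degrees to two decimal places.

66.37°

The polar circle is the lowest latitude that experiences at least one full rotation of continuous darkness at the northern-summer solstice; it lies at |ϕ| = 90° − ε = 90° − 23.63° = 66.37°.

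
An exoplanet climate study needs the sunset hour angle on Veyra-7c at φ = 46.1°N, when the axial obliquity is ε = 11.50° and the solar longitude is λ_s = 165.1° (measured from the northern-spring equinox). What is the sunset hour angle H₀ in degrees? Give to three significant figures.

Solar declination: sin δ = sin ε · sin λ_s = sin 11.50° × sin 165.1° = 0.05126, so δ = +2.939°.
cos H₀ = −tan φ · tan δ = −tan(+46.1°) × tan(+2.939°) = -0.0533, so H₀ = 1.6242 rad = 93.06°.

H₀ = 93.1°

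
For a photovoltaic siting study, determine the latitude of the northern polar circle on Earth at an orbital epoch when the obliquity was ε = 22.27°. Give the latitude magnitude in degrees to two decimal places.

67.73°

The polar circle is the lowest latitude that experiences at least one full rotation of continuous daylight at the northern-summer solstice; it lies at |φ| = 90° − ε = 90° − 22.27° = 67.73°.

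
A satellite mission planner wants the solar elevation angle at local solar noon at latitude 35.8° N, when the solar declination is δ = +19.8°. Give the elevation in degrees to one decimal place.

At local noon the hour angle is zero, so the zenith angle equals |φ − δ| = |+35.8° − (+19.800°)| = 16.000°.
Elevation = 90° − 16.000° = 74.0°.

74.0°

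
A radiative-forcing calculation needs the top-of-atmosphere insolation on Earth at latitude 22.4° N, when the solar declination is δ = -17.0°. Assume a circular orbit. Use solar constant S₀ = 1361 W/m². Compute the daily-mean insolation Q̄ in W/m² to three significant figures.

cos H₀ = −tan(+22.4°) tan(-17.000°) = 0.1260, H₀ = 1.4444 rad.
Bracket: H₀ sin φ sin δ + cos φ cos δ sin H₀ = 1.4444×0.38107×-0.29237 + 0.92455×0.95630×0.99203 = -0.160926 + 0.877101 = 0.716175.
Q̄ = (S₀/π) × [bracket] = (1361/π) × 0.716175 = 310.3 W/m².

Q̄ ≈ 310 W/m²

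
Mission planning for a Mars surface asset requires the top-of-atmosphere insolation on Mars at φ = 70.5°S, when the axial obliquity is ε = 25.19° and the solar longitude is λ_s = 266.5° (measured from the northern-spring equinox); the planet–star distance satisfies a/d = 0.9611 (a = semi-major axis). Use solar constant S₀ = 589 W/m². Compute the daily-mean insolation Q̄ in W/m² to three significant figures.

Q̄ ≈ 218 W/m²

Solar declination: sin δ = sin ε · sin λ_s = sin 25.19° × sin 266.5° = -0.42483, so δ = -25.140°.
cos H₀ = −tan(-70.5°) tan(-25.140°) = -1.3252 ≤ −1 ⇒ polar day, H₀ = π.
Bracket: H₀ sin φ sin δ + cos φ cos δ sin H₀ = 3.1416×-0.94264×-0.42483 + 0.33381×0.90527×0.00000 = 1.258091 + 0.000000 = 1.258091.
Inverse-square distance factor (a/d)² = 0.9611² = 0.923713.
Q̄ = (S₀/π) × 0.923713 × [bracket] = (589/π) × 0.923713 × 1.258091 = 217.9 W/m².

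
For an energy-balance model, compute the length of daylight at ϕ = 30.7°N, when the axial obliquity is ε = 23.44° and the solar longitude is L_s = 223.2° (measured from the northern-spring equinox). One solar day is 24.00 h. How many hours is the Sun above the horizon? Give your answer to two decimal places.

Solar declination: sin δ = sin ε · sin L_s = sin 23.44° × sin 223.2° = -0.27230, so δ = -15.801°.
cos h₀ = −tan ϕ · tan δ = −tan(+30.7°) × tan(-15.801°) = 0.1680, so h₀ = 1.4020 rad = 80.33°.
Daylight = 2h₀/(2π) × 24.00 h = (1.4020/π) × 24.00 = 10.71 h.

10.71 h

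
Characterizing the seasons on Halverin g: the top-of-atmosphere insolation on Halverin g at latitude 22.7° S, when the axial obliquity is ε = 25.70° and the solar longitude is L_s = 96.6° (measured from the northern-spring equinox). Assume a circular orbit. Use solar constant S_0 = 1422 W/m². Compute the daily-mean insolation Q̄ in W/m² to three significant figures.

Solar declination: sin δ = sin ε · sin L_s = sin 25.70° × sin 96.6° = 0.43079, so δ = +25.517°.
cos h₀ = −tan(-22.7°) tan(+25.517°) = 0.1997, h₀ = 1.3698 rad.
Bracket: h₀ sin ϕ sin δ + cos ϕ cos δ sin h₀ = 1.3698×-0.38591×0.43079 + 0.92254×0.90245×0.97986 = -0.227724 + 0.815779 = 0.588055.
Q̄ = (S_0/π) × [bracket] = (1422/π) × 0.588055 = 266.2 W/m².

Q̄ ≈ 266 W/m²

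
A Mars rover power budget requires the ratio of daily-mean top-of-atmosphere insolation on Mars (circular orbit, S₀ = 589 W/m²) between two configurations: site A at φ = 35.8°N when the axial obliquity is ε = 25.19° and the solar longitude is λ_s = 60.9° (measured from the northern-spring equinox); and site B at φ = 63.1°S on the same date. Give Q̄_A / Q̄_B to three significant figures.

Q̄_A / Q̄_B ≈ 29.2

— Configuration A (φ=+35.8°):
Solar declination: sin δ = sin ε · sin λ_s = sin 25.19° × sin 60.9° = 0.37190, so δ = +21.833°.
cos H₀ = −tan(+35.8°) tan(+21.833°) = -0.2889, H₀ = 1.8639 rad.
Bracket: H₀ sin φ sin δ + cos φ cos δ sin H₀ = 1.8639×0.58496×0.37190 + 0.81106×0.92827×0.95735 = 0.405485 + 0.720772 = 1.126257.
Q̄ = (S₀/π) × [bracket] = (589/π) × 1.126257 = 211.16 W/m².
— Configuration B (φ=-63.1°):
cos H₀ = −tan(-63.1°) tan(+21.833°) = 0.7897, H₀ = 0.6605 rad.
Bracket: H₀ sin φ sin δ + cos φ cos δ sin H₀ = 0.6605×-0.89180×0.37190 + 0.45243×0.92827×0.61351 = -0.219062 + 0.257660 = 0.038598.
Q̄ = (S₀/π) × [bracket] = (589/π) × 0.038598 = 7.2365 W/m².
Ratio Q̄_A / Q̄_B = 211.16 / 7.2365 = 29.18.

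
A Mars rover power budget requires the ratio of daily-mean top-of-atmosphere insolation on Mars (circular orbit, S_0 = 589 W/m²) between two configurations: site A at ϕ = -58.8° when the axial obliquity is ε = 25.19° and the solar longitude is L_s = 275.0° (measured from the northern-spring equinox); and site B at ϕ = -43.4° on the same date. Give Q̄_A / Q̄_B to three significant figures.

— Configuration A (ϕ=-58.8°):
Solar declination: sin δ = sin ε · sin L_s = sin 25.19° × sin 275.0° = -0.42400, so δ = -25.087°.
cos h₀ = −tan(-58.8°) tan(-25.087°) = -0.7730, h₀ = 2.4544 rad.
Bracket: h₀ sin ϕ sin δ + cos ϕ cos δ sin h₀ = 2.4544×-0.85536×-0.42400 + 0.51803×0.90566×0.63436 = 0.890144 + 0.297616 = 1.187760.
Q̄ = (S_0/π) × [bracket] = (589/π) × 1.187760 = 222.69 W/m².
— Configuration B (ϕ=-43.4°):
cos h₀ = −tan(-43.4°) tan(-25.087°) = -0.4427, h₀ = 2.0294 rad.
Bracket: h₀ sin ϕ sin δ + cos ϕ cos δ sin h₀ = 2.0294×-0.68709×-0.42400 + 0.72657×0.90566×0.89666 = 0.591217 + 0.590025 = 1.181242.
Q̄ = (S_0/π) × [bracket] = (589/π) × 1.181242 = 221.46 W/m².
Ratio Q̄_A / Q̄_B = 222.69 / 221.46 = 1.006.

Q̄_A / Q̄_B ≈ 1.01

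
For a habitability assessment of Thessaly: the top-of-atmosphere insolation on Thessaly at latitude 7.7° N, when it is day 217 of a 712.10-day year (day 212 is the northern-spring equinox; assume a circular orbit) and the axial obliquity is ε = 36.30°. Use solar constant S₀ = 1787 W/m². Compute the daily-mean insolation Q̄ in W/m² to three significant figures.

Solar longitude: λ_s = 360° × (217 − 212)/712.10 = 2.528°.
sin δ = sin 36.30° × sin 2.528° = 0.02611, so δ = +1.496°.
cos H₀ = −tan(+7.7°) tan(+1.496°) = -0.0035, H₀ = 1.5743 rad.
Bracket: H₀ sin φ sin δ + cos φ cos δ sin H₀ = 1.5743×0.13399×0.02611 + 0.99098×0.99966×0.99999 = 0.005508 + 0.990633 = 0.996141.
Q̄ = (S₀/π) × [bracket] = (1787/π) × 0.996141 = 566.6 W/m².

Q̄ ≈ 567 W/m²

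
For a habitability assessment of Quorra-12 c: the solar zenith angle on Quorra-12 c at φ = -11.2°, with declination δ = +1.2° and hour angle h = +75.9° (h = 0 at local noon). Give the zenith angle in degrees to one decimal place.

θ_z = 76.4°

cos θ_z = sin φ sin δ + cos φ cos δ cos h = -0.004068 + 0.238923 = 0.234855.
θ_z = arccos(0.234855) = 76.4°.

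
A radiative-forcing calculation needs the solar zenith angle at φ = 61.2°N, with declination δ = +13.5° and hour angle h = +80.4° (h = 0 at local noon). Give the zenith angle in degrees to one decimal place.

cos θ_z = sin φ sin δ + cos φ cos δ cos h = 0.204570 + 0.078122 = 0.282692.
θ_z = arccos(0.282692) = 73.6°.

θ_z = 73.6°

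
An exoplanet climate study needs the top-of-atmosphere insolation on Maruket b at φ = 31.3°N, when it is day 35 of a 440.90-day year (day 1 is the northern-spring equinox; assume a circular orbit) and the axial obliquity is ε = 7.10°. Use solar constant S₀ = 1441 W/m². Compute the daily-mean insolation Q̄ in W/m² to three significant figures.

Q̄ ≈ 413 W/m²

Solar longitude: λ_s = 360° × (35 − 1)/440.90 = 27.761°.
sin δ = sin 7.10° × sin 27.761° = 0.05757, so δ = +3.300°.
cos H₀ = −tan(+31.3°) tan(+3.300°) = -0.0351, H₀ = 1.6059 rad.
Bracket: H₀ sin φ sin δ + cos φ cos δ sin H₀ = 1.6059×0.51952×0.05757 + 0.85446×0.99834×0.99939 = 0.048030 + 0.852521 = 0.900551.
Q̄ = (S₀/π) × [bracket] = (1441/π) × 0.900551 = 413.1 W/m².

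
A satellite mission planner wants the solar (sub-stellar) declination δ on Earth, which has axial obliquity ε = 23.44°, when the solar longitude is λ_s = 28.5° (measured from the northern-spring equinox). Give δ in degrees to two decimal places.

sin δ = sin ε · sin λ_s = sin 23.44° × sin 28.5° = 0.189808.
δ = arcsin(0.189808) = +10.94°.

δ = +10.94°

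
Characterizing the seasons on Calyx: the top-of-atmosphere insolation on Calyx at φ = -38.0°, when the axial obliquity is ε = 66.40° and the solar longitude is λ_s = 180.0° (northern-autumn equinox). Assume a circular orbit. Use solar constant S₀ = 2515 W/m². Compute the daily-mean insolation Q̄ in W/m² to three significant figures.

Q̄ ≈ 631 W/m²

Solar declination: sin δ = sin ε · sin λ_s = sin 66.40° × sin 180.0° = 0.00000, so δ = +0.000°.
cos H₀ = −tan(-38.0°) tan(+0.000°) = 0.0000, H₀ = 1.5708 rad.
Bracket: H₀ sin φ sin δ + cos φ cos δ sin H₀ = 1.5708×-0.61566×0.00000 + 0.78801×1.00000×1.00000 = -0.000000 + 0.788010 = 0.788010.
Q̄ = (S₀/π) × [bracket] = (2515/π) × 0.788010 = 630.8 W/m².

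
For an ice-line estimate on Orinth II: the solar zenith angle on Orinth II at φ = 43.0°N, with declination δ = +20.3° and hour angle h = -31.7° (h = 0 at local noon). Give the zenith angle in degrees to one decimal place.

θ_z = 34.9°

cos θ_z = sin φ sin δ + cos φ cos δ cos h = 0.236610 + 0.583596 = 0.820206.
θ_z = arccos(0.820206) = 34.9°.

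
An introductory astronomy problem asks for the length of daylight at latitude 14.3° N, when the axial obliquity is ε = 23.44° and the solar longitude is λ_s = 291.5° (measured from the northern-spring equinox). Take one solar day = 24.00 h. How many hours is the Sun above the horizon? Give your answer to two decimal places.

Solar declination: sin δ = sin ε · sin λ_s = sin 23.44° × sin 291.5° = -0.37011, so δ = -21.722°.
cos H₀ = −tan φ · tan δ = −tan(+14.3°) × tan(-21.722°) = 0.1016, so H₀ = 1.4691 rad = 84.17°.
Daylight = 2H₀/(2π) × 24.00 h = (1.4691/π) × 24.00 = 11.22 h.

11.22 h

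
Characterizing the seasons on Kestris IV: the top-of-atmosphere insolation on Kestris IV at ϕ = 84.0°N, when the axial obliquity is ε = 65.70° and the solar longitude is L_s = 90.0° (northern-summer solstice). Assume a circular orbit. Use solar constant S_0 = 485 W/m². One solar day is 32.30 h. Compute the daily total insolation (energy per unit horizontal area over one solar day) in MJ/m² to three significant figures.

Solar declination: sin δ = sin ε · sin L_s = sin 65.70° × sin 90.0° = 0.91140, so δ = +65.700°.
cos h₀ = −tan(+84.0°) tan(+65.700°) = -21.0720 ≤ −1 ⇒ polar day, h₀ = π.
Bracket: h₀ sin ϕ sin δ + cos ϕ cos δ sin h₀ = 3.1416×0.99452×0.91140 + 0.10453×0.41151×0.00000 = 2.847564 + 0.000000 = 2.847564.
Q̄ = (S_0/π) × [bracket] = (485/π) × 2.847564 = 439.61 W/m².
Daily total = Q̄ × 32.30 h × 3600 s/h = 439.61 × 32.30 × 3600 / 10⁶ = 51.12 MJ/m².

51.1 MJ/m²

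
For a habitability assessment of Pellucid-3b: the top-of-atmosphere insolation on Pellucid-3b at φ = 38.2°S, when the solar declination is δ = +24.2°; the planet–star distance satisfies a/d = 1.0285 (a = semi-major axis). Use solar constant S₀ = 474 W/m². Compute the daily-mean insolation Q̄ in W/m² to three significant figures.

Q̄ ≈ 58.1 W/m²

cos H₀ = −tan(-38.2°) tan(+24.200°) = 0.3537, H₀ = 1.2093 rad.
Bracket: H₀ sin φ sin δ + cos φ cos δ sin H₀ = 1.2093×-0.61841×0.40992 + 0.78586×0.91212×0.93538 = -0.306556 + 0.670479 = 0.363923.
Inverse-square distance factor (a/d)² = 1.0285² = 1.057812.
Q̄ = (S₀/π) × 1.057812 × [bracket] = (474/π) × 1.057812 × 0.363923 = 58.08 W/m².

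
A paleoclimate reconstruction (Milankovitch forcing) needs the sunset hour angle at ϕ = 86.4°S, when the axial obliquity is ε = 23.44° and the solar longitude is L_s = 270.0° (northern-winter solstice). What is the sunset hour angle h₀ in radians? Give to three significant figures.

Solar declination: sin δ = sin ε · sin L_s = sin 23.44° × sin 270.0° = -0.39779, so δ = -23.440°.
Sunrise equation: cos h₀ = −tan ϕ · tan δ = -6.8914 ≤ −1, so the Sun never sets (polar day) and h₀ = π.

h₀ = 3.14 rad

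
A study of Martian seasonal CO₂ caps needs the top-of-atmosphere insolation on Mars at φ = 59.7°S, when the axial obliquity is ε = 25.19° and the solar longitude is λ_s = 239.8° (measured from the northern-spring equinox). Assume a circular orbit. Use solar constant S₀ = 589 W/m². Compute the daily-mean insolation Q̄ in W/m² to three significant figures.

Solar declination: sin δ = sin ε · sin λ_s = sin 25.19° × sin 239.8° = -0.36785, so δ = -21.583°.
cos H₀ = −tan(-59.7°) tan(-21.583°) = -0.6770, H₀ = 2.3144 rad.
Bracket: H₀ sin φ sin δ + cos φ cos δ sin H₀ = 2.3144×-0.86340×-0.36785 + 0.50453×0.92988×0.73601 = 0.735057 + 0.345301 = 1.080358.
Q̄ = (S₀/π) × [bracket] = (589/π) × 1.080358 = 202.6 W/m².

Q̄ ≈ 203 W/m²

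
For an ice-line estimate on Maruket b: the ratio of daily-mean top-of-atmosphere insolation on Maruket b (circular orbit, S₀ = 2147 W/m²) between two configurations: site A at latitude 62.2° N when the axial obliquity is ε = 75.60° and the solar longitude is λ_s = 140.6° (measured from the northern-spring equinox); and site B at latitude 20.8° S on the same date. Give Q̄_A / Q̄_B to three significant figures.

Q̄_A / Q̄_B ≈ 4.00

— Configuration A (φ=+62.2°):
Solar declination: sin δ = sin ε · sin λ_s = sin 75.60° × sin 140.6° = 0.61479, so δ = +37.937°.
cos H₀ = −tan(+62.2°) tan(+37.937°) = -1.4785 ≤ −1 ⇒ polar day, H₀ = π.
Bracket: H₀ sin φ sin δ + cos φ cos δ sin H₀ = 3.1416×0.88458×0.61479 + 0.46639×0.78869×0.00000 = 1.708499 + 0.000000 = 1.708499.
Q̄ = (S₀/π) × [bracket] = (2147/π) × 1.708499 = 1167.6 W/m².
— Configuration B (φ=-20.8°):
cos H₀ = −tan(-20.8°) tan(+37.937°) = 0.2961, H₀ = 1.2702 rad.
Bracket: H₀ sin φ sin δ + cos φ cos δ sin H₀ = 1.2702×-0.35511×0.61479 + 0.93483×0.78869×0.95515 = -0.277308 + 0.704224 = 0.426916.
Q̄ = (S₀/π) × [bracket] = (2147/π) × 0.426916 = 291.76 W/m².
Ratio Q̄_A / Q̄_B = 1167.6 / 291.76 = 4.002.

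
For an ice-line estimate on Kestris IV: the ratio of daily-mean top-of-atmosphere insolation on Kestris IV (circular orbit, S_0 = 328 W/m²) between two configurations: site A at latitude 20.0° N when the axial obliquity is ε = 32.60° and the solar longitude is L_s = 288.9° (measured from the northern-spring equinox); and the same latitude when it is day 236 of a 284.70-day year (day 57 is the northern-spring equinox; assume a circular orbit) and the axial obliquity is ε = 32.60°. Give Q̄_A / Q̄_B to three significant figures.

— Configuration A (ϕ=+20.0°):
Solar declination: sin δ = sin ε · sin L_s = sin 32.60° × sin 288.9° = -0.50972, so δ = -30.645°.
cos h₀ = −tan(+20.0°) tan(-30.645°) = 0.2156, h₀ = 1.3534 rad.
Bracket: h₀ sin ϕ sin δ + cos ϕ cos δ sin h₀ = 1.3534×0.34202×-0.50972 + 0.93969×0.86034×0.97647 = -0.235944 + 0.789430 = 0.553486.
Q̄ = (S_0/π) × [bracket] = (328/π) × 0.553486 = 57.787 W/m².
— Configuration B (ϕ=+20.0°):
Solar longitude: L_s = 360° × (236 − 57)/284.70 = 226.344°.
sin δ = sin 32.60° × sin 226.344° = -0.38980, so δ = -22.942°.
cos h₀ = −tan(+20.0°) tan(-22.942°) = 0.1541, h₀ = 1.4161 rad.
Bracket: h₀ sin ϕ sin δ + cos ϕ cos δ sin h₀ = 1.4161×0.34202×-0.38980 + 0.93969×0.92090×0.98806 = -0.188794 + 0.855028 = 0.666234.
Q̄ = (S_0/π) × [bracket] = (328/π) × 0.666234 = 69.559 W/m².
Ratio Q̄_A / Q̄_B = 57.787 / 69.559 = 0.8308.

Q̄_A / Q̄_B ≈ 0.831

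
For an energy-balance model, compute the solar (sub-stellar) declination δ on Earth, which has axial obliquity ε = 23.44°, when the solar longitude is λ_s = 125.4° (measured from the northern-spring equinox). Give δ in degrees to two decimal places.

δ = +18.92°

sin δ = sin ε · sin λ_s = sin 23.44° × sin 125.4° = 0.324248.
δ = arcsin(0.324248) = +18.92°.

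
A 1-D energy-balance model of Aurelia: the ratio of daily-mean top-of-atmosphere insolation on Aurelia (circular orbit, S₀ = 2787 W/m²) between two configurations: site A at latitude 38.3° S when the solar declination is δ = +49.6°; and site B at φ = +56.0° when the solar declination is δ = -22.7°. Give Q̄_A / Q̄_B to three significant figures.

— Configuration A (φ=-38.3°):
cos H₀ = −tan(-38.3°) tan(+49.600°) = 0.9280, H₀ = 0.3819 rad.
Bracket: H₀ sin φ sin δ + cos φ cos δ sin H₀ = 0.3819×-0.61978×0.76154 + 0.78478×0.64812×0.37269 = -0.180252 + 0.189562 = 0.009310.
Q̄ = (S₀/π) × [bracket] = (2787/π) × 0.009310 = 8.2592 W/m².
— Configuration B (φ=+56.0°):
cos H₀ = −tan(+56.0°) tan(-22.700°) = 0.6202, H₀ = 0.9018 rad.
Bracket: H₀ sin φ sin δ + cos φ cos δ sin H₀ = 0.9018×0.82904×-0.38591 + 0.55919×0.92254×0.78447 = -0.288517 + 0.404689 = 0.116172.
Q̄ = (S₀/π) × [bracket] = (2787/π) × 0.116172 = 103.06 W/m².
Ratio Q̄_A / Q̄_B = 8.2592 / 103.06 = 0.08014.

Q̄_A / Q̄_B ≈ 0.0801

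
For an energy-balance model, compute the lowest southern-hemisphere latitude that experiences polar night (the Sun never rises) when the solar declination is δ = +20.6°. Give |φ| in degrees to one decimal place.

Polar night requires cos H₀ = −tan φ tan δ ≥ 1, i.e. tan φ tan δ ≤ −1.
The boundary is |tan φ| · |tan δ| = 1, so |φ| = 90° − |δ| = 90° − 20.6° = 69.4° in the southern hemisphere.

|φ| = 69.4°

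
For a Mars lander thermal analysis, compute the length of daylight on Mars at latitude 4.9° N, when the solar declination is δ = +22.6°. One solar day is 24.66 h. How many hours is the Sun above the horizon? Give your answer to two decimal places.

cos h₀ = −tan ϕ · tan δ = −tan(+4.9°) × tan(+22.600°) = -0.0357, so h₀ = 1.6065 rad = 92.05°.
Daylight = 2h₀/(2π) × 24.66 h = (1.6065/π) × 24.66 = 12.61 h.

12.61 h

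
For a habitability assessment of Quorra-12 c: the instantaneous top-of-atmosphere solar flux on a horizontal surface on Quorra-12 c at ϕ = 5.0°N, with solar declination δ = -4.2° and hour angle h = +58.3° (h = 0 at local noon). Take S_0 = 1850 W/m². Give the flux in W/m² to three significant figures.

cos θ_z = sin ϕ sin δ + cos ϕ cos δ cos h = -0.006383 + 0.522066 = 0.515683.
Flux = S_0 · cos θ_z = 1850 × 0.515683 = 954.0 W/m².

954 W/m²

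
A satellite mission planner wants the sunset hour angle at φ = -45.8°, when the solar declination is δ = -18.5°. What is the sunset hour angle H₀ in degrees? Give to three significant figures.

cos H₀ = −tan φ · tan δ = −tan(-45.8°) × tan(-18.500°) = -0.3441, so H₀ = 1.9220 rad = 110.13°.

H₀ = 110°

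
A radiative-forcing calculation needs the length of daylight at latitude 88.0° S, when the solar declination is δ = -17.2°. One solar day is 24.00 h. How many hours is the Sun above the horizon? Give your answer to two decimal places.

24.00 h

Sunrise equation: cos h₀ = −tan ϕ · tan δ = -8.8644 ≤ −1, so the Sun never sets (polar day) and h₀ = π.
Daylight = 2h₀/(2π) × 24.00 h = (3.1416/π) × 24.00 = 24.00 h.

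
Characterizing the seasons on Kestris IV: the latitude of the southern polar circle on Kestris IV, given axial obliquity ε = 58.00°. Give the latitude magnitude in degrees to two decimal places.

The polar circle is the lowest latitude that experiences at least one full rotation of continuous darkness at the northern-summer solstice; it lies at |ϕ| = 90° − ε = 90° − 58.00° = 32.00°.

32.00°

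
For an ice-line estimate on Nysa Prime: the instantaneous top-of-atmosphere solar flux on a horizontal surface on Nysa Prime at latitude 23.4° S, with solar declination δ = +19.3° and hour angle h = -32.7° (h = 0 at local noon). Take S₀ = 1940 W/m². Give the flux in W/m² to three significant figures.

cos θ_z = sin φ sin δ + cos φ cos δ cos h = -0.131263 + 0.728898 = 0.597635.
Flux = S₀ · cos θ_z = 1940 × 0.597635 = 1159 W/m².

1.16e+03 W/m²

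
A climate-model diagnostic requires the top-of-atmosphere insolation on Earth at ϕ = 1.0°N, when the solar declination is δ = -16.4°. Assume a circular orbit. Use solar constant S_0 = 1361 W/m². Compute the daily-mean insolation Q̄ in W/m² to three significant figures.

cos h₀ = −tan(+1.0°) tan(-16.400°) = 0.0051, h₀ = 1.5657 rad.
Bracket: h₀ sin ϕ sin δ + cos ϕ cos δ sin h₀ = 1.5657×0.01745×-0.28234 + 0.99985×0.95931×0.99999 = -0.007714 + 0.959157 = 0.951443.
Q̄ = (S_0/π) × [bracket] = (1361/π) × 0.951443 = 412.2 W/m².

Q̄ ≈ 412 W/m²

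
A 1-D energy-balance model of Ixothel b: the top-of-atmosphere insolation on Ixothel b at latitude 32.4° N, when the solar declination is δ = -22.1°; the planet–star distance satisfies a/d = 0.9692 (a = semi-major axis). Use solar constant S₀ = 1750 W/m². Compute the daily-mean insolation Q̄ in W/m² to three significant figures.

cos H₀ = −tan(+32.4°) tan(-22.100°) = 0.2577, H₀ = 1.3102 rad.
Bracket: H₀ sin φ sin δ + cos φ cos δ sin H₀ = 1.3102×0.53583×-0.37622 + 0.84433×0.92653×0.96623 = -0.264123 + 0.755879 = 0.491756.
Inverse-square distance factor (a/d)² = 0.9692² = 0.939349.
Q̄ = (S₀/π) × 0.939349 × [bracket] = (1750/π) × 0.939349 × 0.491756 = 257.3 W/m².

Q̄ ≈ 257 W/m²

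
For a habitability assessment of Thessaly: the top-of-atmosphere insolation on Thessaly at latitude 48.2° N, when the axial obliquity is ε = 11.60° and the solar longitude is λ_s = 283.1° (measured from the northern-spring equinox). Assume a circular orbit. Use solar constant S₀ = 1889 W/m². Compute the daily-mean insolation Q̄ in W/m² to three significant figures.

Q̄ ≈ 265 W/m²

Solar declination: sin δ = sin ε · sin λ_s = sin 11.60° × sin 283.1° = -0.19585, so δ = -11.294°.
cos H₀ = −tan(+48.2°) tan(-11.294°) = 0.2234, H₀ = 1.3455 rad.
Bracket: H₀ sin φ sin δ + cos φ cos δ sin H₀ = 1.3455×0.74548×-0.19585 + 0.66653×0.98063×0.97473 = -0.196446 + 0.637102 = 0.440656.
Q̄ = (S₀/π) × [bracket] = (1889/π) × 0.440656 = 265.0 W/m².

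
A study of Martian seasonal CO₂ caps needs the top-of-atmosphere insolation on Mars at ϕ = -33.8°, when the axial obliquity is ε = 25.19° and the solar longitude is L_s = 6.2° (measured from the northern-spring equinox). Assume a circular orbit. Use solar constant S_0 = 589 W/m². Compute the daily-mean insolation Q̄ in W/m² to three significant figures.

Q̄ ≈ 148 W/m²

Solar declination: sin δ = sin ε · sin L_s = sin 25.19° × sin 6.2° = 0.04597, so δ = +2.635°.
cos h₀ = −tan(-33.8°) tan(+2.635°) = 0.0308, h₀ = 1.5400 rad.
Bracket: h₀ sin ϕ sin δ + cos ϕ cos δ sin h₀ = 1.5400×-0.55630×0.04597 + 0.83098×0.99894×0.99953 = -0.039383 + 0.829709 = 0.790326.
Q̄ = (S_0/π) × [bracket] = (589/π) × 0.790326 = 148.2 W/m².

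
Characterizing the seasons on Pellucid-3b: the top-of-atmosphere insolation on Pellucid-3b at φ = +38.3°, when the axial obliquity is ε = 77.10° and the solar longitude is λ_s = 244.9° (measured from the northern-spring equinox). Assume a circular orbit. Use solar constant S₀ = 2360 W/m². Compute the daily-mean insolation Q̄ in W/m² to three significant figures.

Q̄ ≈ 0.00 W/m²

Solar declination: sin δ = sin ε · sin λ_s = sin 77.10° × sin 244.9° = -0.88271, so δ = -61.971°.
cos H₀ = −tan(+38.3°) tan(-61.971°) = 1.4835 ≥ 1 ⇒ polar night, H₀ = 0 and Q̄ = 0.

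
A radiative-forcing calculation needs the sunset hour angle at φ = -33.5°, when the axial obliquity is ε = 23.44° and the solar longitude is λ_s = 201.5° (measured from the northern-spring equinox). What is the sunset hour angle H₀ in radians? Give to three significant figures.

Solar declination: sin δ = sin ε · sin λ_s = sin 23.44° × sin 201.5° = -0.14579, so δ = -8.383°.
cos H₀ = −tan φ · tan δ = −tan(-33.5°) × tan(-8.383°) = -0.0975, so H₀ = 1.6685 rad = 95.60°.

H₀ = 1.67 rad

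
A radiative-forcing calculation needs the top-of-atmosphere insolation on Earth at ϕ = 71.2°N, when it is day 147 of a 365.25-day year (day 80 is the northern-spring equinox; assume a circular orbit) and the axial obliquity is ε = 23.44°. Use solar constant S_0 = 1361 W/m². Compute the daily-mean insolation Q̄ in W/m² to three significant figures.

Solar longitude: L_s = 360° × (147 − 80)/365.25 = 66.037°.
sin δ = sin 23.44° × sin 66.037° = 0.36350, so δ = +21.315°.
cos h₀ = −tan(+71.2°) tan(+21.315°) = -1.1462 ≤ −1 ⇒ polar day, h₀ = π.
Bracket: h₀ sin ϕ sin δ + cos ϕ cos δ sin h₀ = 3.1416×0.94665×0.36350 + 0.32227×0.93159×0.00000 = 1.081047 + 0.000000 = 1.081047.
Q̄ = (S_0/π) × [bracket] = (1361/π) × 1.081047 = 468.3 W/m².

Q̄ ≈ 468 W/m²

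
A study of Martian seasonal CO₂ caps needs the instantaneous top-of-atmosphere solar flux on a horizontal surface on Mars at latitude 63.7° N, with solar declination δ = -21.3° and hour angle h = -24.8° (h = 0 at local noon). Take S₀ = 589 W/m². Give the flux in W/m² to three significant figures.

28.9 W/m²

cos θ_z = sin φ sin δ + cos φ cos δ cos h = -0.325650 + 0.374736 = 0.049086.
Flux = S₀ · cos θ_z = 589 × 0.049086 = 28.91 W/m².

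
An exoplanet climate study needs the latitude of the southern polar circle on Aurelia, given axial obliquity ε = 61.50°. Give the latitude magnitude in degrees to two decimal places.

28.50°

The polar circle is the lowest latitude that experiences at least one full rotation of continuous darkness at the northern-summer solstice; it lies at |φ| = 90° − ε = 90° − 61.50° = 28.50°.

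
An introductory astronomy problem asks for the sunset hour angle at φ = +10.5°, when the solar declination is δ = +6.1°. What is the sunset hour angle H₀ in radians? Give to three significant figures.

cos H₀ = −tan φ · tan δ = −tan(+10.5°) × tan(+6.100°) = -0.0198, so H₀ = 1.5906 rad = 91.13°.

H₀ = 1.59 rad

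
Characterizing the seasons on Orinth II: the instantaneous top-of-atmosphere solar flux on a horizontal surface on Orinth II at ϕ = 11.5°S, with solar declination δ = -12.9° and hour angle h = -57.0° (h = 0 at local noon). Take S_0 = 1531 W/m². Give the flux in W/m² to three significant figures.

cos θ_z = sin ϕ sin δ + cos ϕ cos δ cos h = 0.044509 + 0.520235 = 0.564744.
Flux = S_0 · cos θ_z = 1531 × 0.564744 = 864.6 W/m².

865 W/m²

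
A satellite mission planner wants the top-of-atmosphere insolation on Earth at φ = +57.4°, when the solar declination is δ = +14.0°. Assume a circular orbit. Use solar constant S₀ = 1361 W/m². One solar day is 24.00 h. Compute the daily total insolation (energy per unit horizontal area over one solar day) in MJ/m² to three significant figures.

33.1 MJ/m²

cos H₀ = −tan(+57.4°) tan(+14.000°) = -0.3899, H₀ = 1.9713 rad.
Bracket: H₀ sin φ sin δ + cos φ cos δ sin H₀ = 1.9713×0.84245×0.24192 + 0.53877×0.97030×0.92087 = 0.401762 + 0.481402 = 0.883164.
Q̄ = (S₀/π) × [bracket] = (1361/π) × 0.883164 = 382.60 W/m².
Daily total = Q̄ × 24.00 h × 3600 s/h = 382.60 × 24.00 × 3600 / 10⁶ = 33.06 MJ/m².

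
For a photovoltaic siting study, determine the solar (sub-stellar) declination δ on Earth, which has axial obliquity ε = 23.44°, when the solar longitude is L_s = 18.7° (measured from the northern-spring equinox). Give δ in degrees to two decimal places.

sin δ = sin ε · sin L_s = sin 23.44° × sin 18.7° = 0.127536.
δ = arcsin(0.127536) = +7.33°.

δ = +7.33°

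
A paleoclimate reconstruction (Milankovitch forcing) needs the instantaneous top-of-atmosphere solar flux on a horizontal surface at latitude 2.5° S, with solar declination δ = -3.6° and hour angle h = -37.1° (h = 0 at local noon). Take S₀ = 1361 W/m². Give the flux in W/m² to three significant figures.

cos θ_z = sin φ sin δ + cos φ cos δ cos h = 0.002739 + 0.795252 = 0.797991.
Flux = S₀ · cos θ_z = 1361 × 0.797991 = 1086 W/m².

1.09e+03 W/m²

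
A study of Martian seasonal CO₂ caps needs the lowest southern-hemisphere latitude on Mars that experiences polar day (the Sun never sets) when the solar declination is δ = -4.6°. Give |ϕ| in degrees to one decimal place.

|ϕ| = 85.4°

Polar day requires cos h₀ = −tan ϕ tan δ ≤ −1, i.e. tan ϕ tan δ ≥ 1.
The boundary is |tan ϕ| · |tan δ| = 1, so |ϕ| = 90° − |δ| = 90° − 4.6° = 85.4° in the southern hemisphere.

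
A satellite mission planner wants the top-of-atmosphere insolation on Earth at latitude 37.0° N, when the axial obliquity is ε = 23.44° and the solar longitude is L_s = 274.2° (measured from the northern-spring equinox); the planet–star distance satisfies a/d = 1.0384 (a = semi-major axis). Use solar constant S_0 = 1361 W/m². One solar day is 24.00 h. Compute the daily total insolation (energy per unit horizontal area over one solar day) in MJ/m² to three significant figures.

Solar declination: sin δ = sin ε · sin L_s = sin 23.44° × sin 274.2° = -0.39672, so δ = -23.373°.
cos h₀ = −tan(+37.0°) tan(-23.373°) = 0.3257, h₀ = 1.2391 rad.
Bracket: h₀ sin ϕ sin δ + cos ϕ cos δ sin h₀ = 1.2391×0.60182×-0.39672 + 0.79864×0.91794×0.94548 = -0.295840 + 0.693135 = 0.397295.
Inverse-square distance factor (a/d)² = 1.0384² = 1.078275.
Q̄ = (S_0/π) × 1.078275 × [bracket] = (1361/π) × 1.078275 × 0.397295 = 185.59 W/m².
Daily total = Q̄ × 24.00 h × 3600 s/h = 185.59 × 24.00 × 3600 / 10⁶ = 16.03 MJ/m².

16.0 MJ/m²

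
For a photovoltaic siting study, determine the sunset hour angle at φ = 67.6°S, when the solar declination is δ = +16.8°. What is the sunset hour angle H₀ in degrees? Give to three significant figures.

cos H₀ = −tan φ · tan δ = −tan(-67.6°) × tan(+16.800°) = 0.7325, so H₀ = 0.7488 rad = 42.90°.

H₀ = 42.9°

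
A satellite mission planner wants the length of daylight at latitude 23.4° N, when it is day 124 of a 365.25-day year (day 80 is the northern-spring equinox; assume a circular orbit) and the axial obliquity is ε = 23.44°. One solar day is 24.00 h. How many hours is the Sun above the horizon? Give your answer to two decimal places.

Solar longitude: λ_s = 360° × (124 − 80)/365.25 = 43.368°.
sin δ = sin 23.44° × sin 43.368° = 0.27315, so δ = +15.852°.
cos H₀ = −tan φ · tan δ = −tan(+23.4°) × tan(+15.852°) = -0.1229, so H₀ = 1.6940 rad = 97.06°.
Daylight = 2H₀/(2π) × 24.00 h = (1.6940/π) × 24.00 = 12.94 h.

12.94 h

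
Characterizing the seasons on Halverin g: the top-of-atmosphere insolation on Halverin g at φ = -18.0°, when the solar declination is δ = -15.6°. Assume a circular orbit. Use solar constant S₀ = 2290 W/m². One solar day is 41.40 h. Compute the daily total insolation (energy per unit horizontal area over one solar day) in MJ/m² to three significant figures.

cos H₀ = −tan(-18.0°) tan(-15.600°) = -0.0907, H₀ = 1.6616 rad.
Bracket: H₀ sin φ sin δ + cos φ cos δ sin H₀ = 1.6616×-0.30902×-0.26892 + 0.95106×0.96316×0.99588 = 0.138082 + 0.912249 = 1.050331.
Q̄ = (S₀/π) × [bracket] = (2290/π) × 1.050331 = 765.62 W/m².
Daily total = Q̄ × 41.40 h × 3600 s/h = 765.62 × 41.40 × 3600 / 10⁶ = 114.1 MJ/m².

114 MJ/m²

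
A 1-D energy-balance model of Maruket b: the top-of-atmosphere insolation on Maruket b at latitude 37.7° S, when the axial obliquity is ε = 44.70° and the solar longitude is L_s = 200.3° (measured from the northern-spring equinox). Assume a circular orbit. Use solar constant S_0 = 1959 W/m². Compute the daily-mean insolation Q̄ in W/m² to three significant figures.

Solar declination: sin δ = sin ε · sin L_s = sin 44.70° × sin 200.3° = -0.24403, so δ = -14.125°.
cos h₀ = −tan(-37.7°) tan(-14.125°) = -0.1945, h₀ = 1.7665 rad.
Bracket: h₀ sin ϕ sin δ + cos ϕ cos δ sin h₀ = 1.7665×-0.61153×-0.24403 + 0.79122×0.96977×0.98090 = 0.263618 + 0.752646 = 1.016264.
Q̄ = (S_0/π) × [bracket] = (1959/π) × 1.016264 = 633.7 W/m².

Q̄ ≈ 634 W/m²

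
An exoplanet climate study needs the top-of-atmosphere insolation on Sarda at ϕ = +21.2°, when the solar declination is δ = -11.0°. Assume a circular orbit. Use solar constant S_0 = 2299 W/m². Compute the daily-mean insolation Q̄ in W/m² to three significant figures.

Q̄ ≈ 592 W/m²

cos h₀ = −tan(+21.2°) tan(-11.000°) = 0.0754, h₀ = 1.4953 rad.
Bracket: h₀ sin ϕ sin δ + cos ϕ cos δ sin h₀ = 1.4953×0.36162×-0.19081 + 0.93232×0.98163×0.99715 = -0.103177 + 0.912585 = 0.809408.
Q̄ = (S_0/π) × [bracket] = (2299/π) × 0.809408 = 592.3 W/m².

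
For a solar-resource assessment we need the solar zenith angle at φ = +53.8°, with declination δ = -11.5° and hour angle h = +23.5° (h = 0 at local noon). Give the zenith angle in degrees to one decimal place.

θ_z = 68.3°

cos θ_z = sin φ sin δ + cos φ cos δ cos h = -0.160882 + 0.530748 = 0.369866.
θ_z = arccos(0.369866) = 68.3°.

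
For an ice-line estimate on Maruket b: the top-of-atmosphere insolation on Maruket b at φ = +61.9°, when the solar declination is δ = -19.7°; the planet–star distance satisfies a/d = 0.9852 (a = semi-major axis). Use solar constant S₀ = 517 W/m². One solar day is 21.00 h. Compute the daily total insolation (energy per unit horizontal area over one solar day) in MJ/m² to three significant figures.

0.971 MJ/m²

cos H₀ = −tan(+61.9°) tan(-19.700°) = 0.6706, H₀ = 0.8358 rad.
Bracket: H₀ sin φ sin δ + cos φ cos δ sin H₀ = 0.8358×0.88213×-0.33710 + 0.47101×0.94147×0.74184 = -0.248539 + 0.328963 = 0.080424.
Inverse-square distance factor (a/d)² = 0.9852² = 0.970619.
Q̄ = (S₀/π) × 0.970619 × [bracket] = (517/π) × 0.970619 × 0.080424 = 12.846 W/m².
Daily total = Q̄ × 21.00 h × 3600 s/h = 12.846 × 21.00 × 3600 / 10⁶ = 0.9712 MJ/m².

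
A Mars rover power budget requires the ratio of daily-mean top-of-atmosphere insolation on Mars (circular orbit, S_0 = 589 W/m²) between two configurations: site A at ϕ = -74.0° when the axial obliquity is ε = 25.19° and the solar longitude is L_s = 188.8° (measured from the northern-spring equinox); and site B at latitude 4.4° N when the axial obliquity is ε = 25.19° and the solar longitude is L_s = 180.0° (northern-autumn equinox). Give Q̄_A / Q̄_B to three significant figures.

— Configuration A (ϕ=-74.0°):
Solar declination: sin δ = sin ε · sin L_s = sin 25.19° × sin 188.8° = -0.06511, so δ = -3.733°.
cos h₀ = −tan(-74.0°) tan(-3.733°) = -0.2276, h₀ = 1.8004 rad.
Bracket: h₀ sin ϕ sin δ + cos ϕ cos δ sin h₀ = 1.8004×-0.96126×-0.06511 + 0.27564×0.99788×0.97376 = 0.112683 + 0.267838 = 0.380521.
Q̄ = (S_0/π) × [bracket] = (589/π) × 0.380521 = 71.342 W/m².
— Configuration B (ϕ=+4.4°):
Solar declination: sin δ = sin ε · sin L_s = sin 25.19° × sin 180.0° = 0.00000, so δ = +0.000°.
cos h₀ = −tan(+4.4°) tan(+0.000°) = -0.0000, h₀ = 1.5708 rad.
Bracket: h₀ sin ϕ sin δ + cos ϕ cos δ sin h₀ = 1.5708×0.07672×0.00000 + 0.99705×1.00000×1.00000 = 0.000000 + 0.997050 = 0.997050.
Q̄ = (S_0/π) × [bracket] = (589/π) × 0.997050 = 186.93 W/m².
Ratio Q̄_A / Q̄_B = 71.342 / 186.93 = 0.3817.

Q̄_A / Q̄_B ≈ 0.382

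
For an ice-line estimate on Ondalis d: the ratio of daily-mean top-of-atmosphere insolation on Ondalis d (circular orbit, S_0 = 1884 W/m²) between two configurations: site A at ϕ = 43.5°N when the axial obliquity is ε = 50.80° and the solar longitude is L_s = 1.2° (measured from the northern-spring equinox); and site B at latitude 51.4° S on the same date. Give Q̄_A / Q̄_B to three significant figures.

— Configuration A (ϕ=+43.5°):
Solar declination: sin δ = sin ε · sin L_s = sin 50.80° × sin 1.2° = 0.01623, so δ = +0.930°.
cos h₀ = −tan(+43.5°) tan(+0.930°) = -0.0154, h₀ = 1.5862 rad.
Bracket: h₀ sin ϕ sin δ + cos ϕ cos δ sin h₀ = 1.5862×0.68835×0.01623 + 0.72537×0.99987×0.99988 = 0.017721 + 0.725189 = 0.742910.
Q̄ = (S_0/π) × [bracket] = (1884/π) × 0.742910 = 445.52 W/m².
— Configuration B (ϕ=-51.4°):
cos h₀ = −tan(-51.4°) tan(+0.930°) = 0.0203, h₀ = 1.5505 rad.
Bracket: h₀ sin ϕ sin δ + cos ϕ cos δ sin h₀ = 1.5505×-0.78152×0.01623 + 0.62388×0.99987×0.99979 = -0.019667 + 0.623668 = 0.604001.
Q̄ = (S_0/π) × [bracket] = (1884/π) × 0.604001 = 362.22 W/m².
Ratio Q̄_A / Q̄_B = 445.52 / 362.22 = 1.230.

Q̄_A / Q̄_B ≈ 1.23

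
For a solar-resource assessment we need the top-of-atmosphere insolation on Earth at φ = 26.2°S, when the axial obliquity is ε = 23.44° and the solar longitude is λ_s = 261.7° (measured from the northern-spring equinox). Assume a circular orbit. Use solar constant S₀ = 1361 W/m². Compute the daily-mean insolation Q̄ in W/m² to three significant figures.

Solar declination: sin δ = sin ε · sin λ_s = sin 23.44° × sin 261.7° = -0.39362, so δ = -23.180°.
cos H₀ = −tan(-26.2°) tan(-23.180°) = -0.2107, H₀ = 1.7831 rad.
Bracket: H₀ sin φ sin δ + cos φ cos δ sin H₀ = 1.7831×-0.44151×-0.39362 + 0.89726×0.91927×0.97755 = 0.309880 + 0.806307 = 1.116187.
Q̄ = (S₀/π) × [bracket] = (1361/π) × 1.116187 = 483.6 W/m².

Q̄ ≈ 484 W/m²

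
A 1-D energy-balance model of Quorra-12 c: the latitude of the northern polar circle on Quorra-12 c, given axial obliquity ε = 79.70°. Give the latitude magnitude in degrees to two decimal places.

The polar circle is the lowest latitude that experiences at least one full rotation of continuous daylight at the northern-summer solstice; it lies at |ϕ| = 90° − ε = 90° − 79.70° = 10.30°.

10.30°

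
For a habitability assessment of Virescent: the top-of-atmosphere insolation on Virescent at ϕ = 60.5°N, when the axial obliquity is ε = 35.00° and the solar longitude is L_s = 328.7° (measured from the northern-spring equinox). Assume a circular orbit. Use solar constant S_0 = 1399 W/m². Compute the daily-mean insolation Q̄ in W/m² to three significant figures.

Q̄ ≈ 60.7 W/m²

Solar declination: sin δ = sin ε · sin L_s = sin 35.00° × sin 328.7° = -0.29798, so δ = -17.337°.
cos h₀ = −tan(+60.5°) tan(-17.337°) = 0.5518, h₀ = 0.9863 rad.
Bracket: h₀ sin ϕ sin δ + cos ϕ cos δ sin h₀ = 0.9863×0.87036×-0.29798 + 0.49242×0.95457×0.83401 = -0.255797 + 0.392026 = 0.136229.
Q̄ = (S_0/π) × [bracket] = (1399/π) × 0.136229 = 60.66 W/m².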